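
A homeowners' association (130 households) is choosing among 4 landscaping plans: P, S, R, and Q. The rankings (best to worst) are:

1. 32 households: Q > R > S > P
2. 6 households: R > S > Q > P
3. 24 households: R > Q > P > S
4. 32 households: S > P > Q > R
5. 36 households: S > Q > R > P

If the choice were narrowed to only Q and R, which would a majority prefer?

Q

Voters preferring Q to R: 100; preferring R to Q: 30.
Q wins the head-to-head.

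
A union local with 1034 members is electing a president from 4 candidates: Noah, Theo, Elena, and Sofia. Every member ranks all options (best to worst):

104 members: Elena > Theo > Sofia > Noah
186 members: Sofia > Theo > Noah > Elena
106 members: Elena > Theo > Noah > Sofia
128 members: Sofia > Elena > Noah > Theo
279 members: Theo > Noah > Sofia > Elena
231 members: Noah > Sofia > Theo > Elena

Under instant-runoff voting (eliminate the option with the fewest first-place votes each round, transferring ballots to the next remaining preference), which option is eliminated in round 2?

Noah

Round 1: Noah 231, Theo 279, Elena 210, Sofia 314. Eliminate Elena.
Round 2: Noah 231, Theo 489, Sofia 314. Eliminate Noah.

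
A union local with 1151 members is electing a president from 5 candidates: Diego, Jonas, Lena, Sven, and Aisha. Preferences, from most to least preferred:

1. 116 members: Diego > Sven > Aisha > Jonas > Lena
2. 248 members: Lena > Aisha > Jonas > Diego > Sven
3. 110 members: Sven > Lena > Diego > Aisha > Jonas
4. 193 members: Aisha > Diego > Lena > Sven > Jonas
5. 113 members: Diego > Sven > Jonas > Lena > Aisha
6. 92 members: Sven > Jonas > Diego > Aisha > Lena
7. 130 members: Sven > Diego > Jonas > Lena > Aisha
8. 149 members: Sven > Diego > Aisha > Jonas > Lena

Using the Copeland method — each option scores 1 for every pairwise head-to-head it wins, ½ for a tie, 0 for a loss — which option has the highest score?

Diego

Diego: beats Jonas, Lena, Sven, and Aisha → score 4.
Jonas: beats Lena; loses to Diego, Sven, and Aisha → score 1.
Lena: beats Aisha; loses to Diego, Jonas, and Sven → score 1.
Sven: beats Jonas, Lena, and Aisha; loses to Diego → score 3.
Aisha: beats Jonas; loses to Diego, Lena, and Sven → score 1.
Diego has the best pairwise record.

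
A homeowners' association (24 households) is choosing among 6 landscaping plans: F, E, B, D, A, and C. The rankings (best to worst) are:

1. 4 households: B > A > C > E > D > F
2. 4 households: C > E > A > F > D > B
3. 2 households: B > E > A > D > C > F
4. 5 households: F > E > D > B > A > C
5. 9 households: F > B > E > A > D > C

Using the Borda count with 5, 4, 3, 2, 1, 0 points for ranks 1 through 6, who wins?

F: 4·0 + 4·2 + 2·0 + 5·5 + 9·5 = 78
E: 4·2 + 4·4 + 2·4 + 5·4 + 9·3 = 79
B: 4·5 + 4·0 + 2·5 + 5·2 + 9·4 = 76
D: 4·1 + 4·1 + 2·2 + 5·3 + 9·1 = 36
A: 4·4 + 4·3 + 2·3 + 5·1 + 9·2 = 57
C: 4·3 + 4·5 + 2·1 + 5·0 + 9·0 = 34
E has the highest Borda score (79).

E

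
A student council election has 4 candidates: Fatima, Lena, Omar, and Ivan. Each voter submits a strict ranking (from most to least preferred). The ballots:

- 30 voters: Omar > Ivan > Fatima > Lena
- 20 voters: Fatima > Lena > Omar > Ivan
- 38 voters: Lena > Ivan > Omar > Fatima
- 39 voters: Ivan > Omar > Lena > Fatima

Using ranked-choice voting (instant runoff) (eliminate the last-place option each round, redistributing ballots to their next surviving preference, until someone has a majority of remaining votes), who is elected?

Ivan

Round 1: Fatima 20, Lena 38, Omar 30, Ivan 39. Eliminate Fatima.
Round 2: Lena 58, Omar 30, Ivan 39. Eliminate Omar.
Round 3: Lena 58, Ivan 69. Ivan has a majority.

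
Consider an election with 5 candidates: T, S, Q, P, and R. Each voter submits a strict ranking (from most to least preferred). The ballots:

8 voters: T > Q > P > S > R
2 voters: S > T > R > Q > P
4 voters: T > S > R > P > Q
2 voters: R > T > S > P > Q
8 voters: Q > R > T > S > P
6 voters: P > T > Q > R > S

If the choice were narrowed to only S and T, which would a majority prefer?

Voters preferring S to T: 2; preferring T to S: 28.
T wins the head-to-head.

T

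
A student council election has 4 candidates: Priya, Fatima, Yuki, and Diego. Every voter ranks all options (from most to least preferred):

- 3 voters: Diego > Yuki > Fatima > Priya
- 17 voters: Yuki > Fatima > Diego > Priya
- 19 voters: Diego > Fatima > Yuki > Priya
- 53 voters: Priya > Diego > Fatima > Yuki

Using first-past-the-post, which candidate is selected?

Priya

First-place votes: Priya 53, Fatima 0, Yuki 17, Diego 22.
Priya has the most first-place votes.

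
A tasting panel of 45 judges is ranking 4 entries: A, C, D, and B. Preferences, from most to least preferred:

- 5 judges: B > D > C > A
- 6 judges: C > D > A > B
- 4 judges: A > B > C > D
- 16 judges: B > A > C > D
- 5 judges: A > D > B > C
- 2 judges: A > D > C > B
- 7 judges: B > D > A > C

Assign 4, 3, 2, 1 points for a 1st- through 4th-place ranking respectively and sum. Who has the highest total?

B

A: 5·1 + 6·2 + 4·4 + 16·3 + 5·4 + 2·4 + 7·2 = 123
C: 5·2 + 6·4 + 4·2 + 16·2 + 5·1 + 2·2 + 7·1 = 90
D: 5·3 + 6·3 + 4·1 + 16·1 + 5·3 + 2·3 + 7·3 = 95
B: 5·4 + 6·1 + 4·3 + 16·4 + 5·2 + 2·1 + 7·4 = 142
B has the highest Borda score (142).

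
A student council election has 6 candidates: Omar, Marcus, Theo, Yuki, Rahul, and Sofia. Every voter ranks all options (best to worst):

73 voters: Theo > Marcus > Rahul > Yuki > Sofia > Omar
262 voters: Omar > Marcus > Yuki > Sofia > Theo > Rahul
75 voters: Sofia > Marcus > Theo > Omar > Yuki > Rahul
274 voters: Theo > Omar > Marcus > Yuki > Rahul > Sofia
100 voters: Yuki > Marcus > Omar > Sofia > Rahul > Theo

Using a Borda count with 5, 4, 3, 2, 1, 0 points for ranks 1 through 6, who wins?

Marcus

Omar: 73·0 + 262·5 + 75·2 + 274·4 + 100·3 = 2856
Marcus: 73·4 + 262·4 + 75·4 + 274·3 + 100·4 = 2862
Theo: 73·5 + 262·1 + 75·3 + 274·5 + 100·0 = 2222
Yuki: 73·2 + 262·3 + 75·1 + 274·2 + 100·5 = 2055
Rahul: 73·3 + 262·0 + 75·0 + 274·1 + 100·1 = 593
Sofia: 73·1 + 262·2 + 75·5 + 274·0 + 100·2 = 1172
Marcus has the highest Borda score (2862).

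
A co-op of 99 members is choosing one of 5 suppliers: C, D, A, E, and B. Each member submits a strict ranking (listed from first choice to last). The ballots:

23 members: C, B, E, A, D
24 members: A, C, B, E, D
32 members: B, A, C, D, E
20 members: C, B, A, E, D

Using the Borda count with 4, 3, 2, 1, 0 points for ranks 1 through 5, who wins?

C: 23·4 + 24·3 + 32·2 + 20·4 = 308
D: 23·0 + 24·0 + 32·1 + 20·0 = 32
A: 23·1 + 24·4 + 32·3 + 20·2 = 255
E: 23·2 + 24·1 + 32·0 + 20·1 = 90
B: 23·3 + 24·2 + 32·4 + 20·3 = 305
C has the highest Borda score (308).

C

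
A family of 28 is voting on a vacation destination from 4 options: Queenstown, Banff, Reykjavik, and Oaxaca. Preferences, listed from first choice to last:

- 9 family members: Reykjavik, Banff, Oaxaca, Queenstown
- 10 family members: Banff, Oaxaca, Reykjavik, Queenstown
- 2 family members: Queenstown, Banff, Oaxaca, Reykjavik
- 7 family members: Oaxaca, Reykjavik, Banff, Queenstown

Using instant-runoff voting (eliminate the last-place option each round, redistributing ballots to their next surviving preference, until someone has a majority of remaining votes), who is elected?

Round 1: Queenstown 2, Banff 10, Reykjavik 9, Oaxaca 7. Eliminate Queenstown.
Round 2: Banff 12, Reykjavik 9, Oaxaca 7. Eliminate Oaxaca.
Round 3: Banff 12, Reykjavik 16. Reykjavik has a majority.

Reykjavik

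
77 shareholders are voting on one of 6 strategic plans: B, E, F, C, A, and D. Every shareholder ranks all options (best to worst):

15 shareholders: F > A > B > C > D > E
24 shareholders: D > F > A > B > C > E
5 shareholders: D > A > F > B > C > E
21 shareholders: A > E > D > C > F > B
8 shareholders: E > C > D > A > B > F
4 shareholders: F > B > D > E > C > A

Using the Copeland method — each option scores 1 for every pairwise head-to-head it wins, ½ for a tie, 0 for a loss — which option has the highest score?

B: beats E and C; loses to F, A, and D → score 2.
E: loses to B, F, C, A, and D → score 0.
F: beats B, E, C, and A; loses to D → score 4.
C: beats E; loses to B, F, A, and D → score 1.
A: beats B, E, and C; loses to F and D → score 3.
D: beats B, E, F, C, and A → score 5.
D has the best pairwise record.

D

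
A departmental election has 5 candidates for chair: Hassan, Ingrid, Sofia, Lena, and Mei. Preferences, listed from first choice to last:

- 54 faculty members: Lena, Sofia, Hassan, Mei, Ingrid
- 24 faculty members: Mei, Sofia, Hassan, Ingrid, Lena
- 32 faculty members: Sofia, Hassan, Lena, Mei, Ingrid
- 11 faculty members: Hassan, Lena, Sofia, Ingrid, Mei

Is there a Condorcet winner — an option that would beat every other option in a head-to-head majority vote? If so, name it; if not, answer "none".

Checking pairwise contests:
Sofia beats Hassan 110–11.
Hassan beats Ingrid 121–0.
Lena beats Sofia 65–56.
Hassan beats Lena 67–54.
Hassan beats Mei 97–24.
Every option loses at least one head-to-head, so there is no Condorcet winner.

none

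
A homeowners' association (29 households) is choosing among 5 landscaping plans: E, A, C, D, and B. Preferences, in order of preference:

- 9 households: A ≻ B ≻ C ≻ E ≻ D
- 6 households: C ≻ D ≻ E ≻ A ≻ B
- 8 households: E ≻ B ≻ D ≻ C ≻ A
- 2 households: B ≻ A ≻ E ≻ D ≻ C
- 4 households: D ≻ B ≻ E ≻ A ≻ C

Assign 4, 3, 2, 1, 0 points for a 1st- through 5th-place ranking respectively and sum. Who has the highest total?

B

E: 9·1 + 6·2 + 8·4 + 2·2 + 4·2 = 65
A: 9·4 + 6·1 + 8·0 + 2·3 + 4·1 = 52
C: 9·2 + 6·4 + 8·1 + 2·0 + 4·0 = 50
D: 9·0 + 6·3 + 8·2 + 2·1 + 4·4 = 52
B: 9·3 + 6·0 + 8·3 + 2·4 + 4·3 = 71
B has the highest Borda score (71).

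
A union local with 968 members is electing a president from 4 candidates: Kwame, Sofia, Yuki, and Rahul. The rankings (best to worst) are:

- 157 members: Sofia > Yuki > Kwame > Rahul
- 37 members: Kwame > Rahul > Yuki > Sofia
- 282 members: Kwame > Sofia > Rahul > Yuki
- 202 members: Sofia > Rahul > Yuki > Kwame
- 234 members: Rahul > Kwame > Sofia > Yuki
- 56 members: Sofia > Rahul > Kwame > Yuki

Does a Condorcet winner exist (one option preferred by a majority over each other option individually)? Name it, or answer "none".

Checking pairwise contests:
Rahul beats Kwame 492–476.
Kwame beats Sofia 553–415.
Kwame beats Yuki 609–359.
Sofia beats Rahul 697–271.
Every option loses at least one head-to-head, so there is no Condorcet winner.

none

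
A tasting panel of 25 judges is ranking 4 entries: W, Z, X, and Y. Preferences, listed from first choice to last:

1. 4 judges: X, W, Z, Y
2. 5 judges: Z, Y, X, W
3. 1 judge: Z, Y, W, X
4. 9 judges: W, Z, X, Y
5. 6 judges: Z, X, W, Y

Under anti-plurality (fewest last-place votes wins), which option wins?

Z

Last-place votes: W 5, Z 0, X 1, Y 19.
Z is ranked last by the fewest voters, so Z wins.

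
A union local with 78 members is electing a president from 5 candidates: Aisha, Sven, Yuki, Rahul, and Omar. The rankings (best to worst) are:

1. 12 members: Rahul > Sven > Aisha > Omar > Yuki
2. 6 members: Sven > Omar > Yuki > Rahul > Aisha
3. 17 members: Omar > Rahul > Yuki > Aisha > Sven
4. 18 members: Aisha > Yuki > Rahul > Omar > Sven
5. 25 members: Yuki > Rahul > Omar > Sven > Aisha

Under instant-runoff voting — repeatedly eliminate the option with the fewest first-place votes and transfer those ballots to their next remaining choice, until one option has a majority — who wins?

Round 1: Aisha 18, Sven 6, Yuki 25, Rahul 12, Omar 17. Eliminate Sven.
Round 2: Aisha 18, Yuki 25, Rahul 12, Omar 23. Eliminate Rahul.
Round 3: Aisha 30, Yuki 25, Omar 23. Eliminate Omar.
Round 4: Aisha 30, Yuki 48. Yuki has a majority.

Yuki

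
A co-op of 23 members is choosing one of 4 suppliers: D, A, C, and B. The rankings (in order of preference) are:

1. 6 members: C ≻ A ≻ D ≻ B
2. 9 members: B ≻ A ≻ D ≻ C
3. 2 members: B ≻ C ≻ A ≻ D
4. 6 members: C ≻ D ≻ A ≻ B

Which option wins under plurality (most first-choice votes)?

First-place votes: D 0, A 0, C 12, B 11.
C has the most first-place votes.

C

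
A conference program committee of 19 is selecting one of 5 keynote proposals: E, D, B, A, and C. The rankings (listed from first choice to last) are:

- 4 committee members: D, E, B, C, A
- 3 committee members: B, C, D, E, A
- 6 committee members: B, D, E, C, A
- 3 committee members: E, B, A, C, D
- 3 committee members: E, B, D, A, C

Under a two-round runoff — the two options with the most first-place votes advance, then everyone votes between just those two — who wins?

Round 1 first-place votes: E 6, D 4, B 9, A 0, C 0.
B and E advance.
Runoff: B is preferred to E by 9 voters; E by 10.
E wins the runoff.

E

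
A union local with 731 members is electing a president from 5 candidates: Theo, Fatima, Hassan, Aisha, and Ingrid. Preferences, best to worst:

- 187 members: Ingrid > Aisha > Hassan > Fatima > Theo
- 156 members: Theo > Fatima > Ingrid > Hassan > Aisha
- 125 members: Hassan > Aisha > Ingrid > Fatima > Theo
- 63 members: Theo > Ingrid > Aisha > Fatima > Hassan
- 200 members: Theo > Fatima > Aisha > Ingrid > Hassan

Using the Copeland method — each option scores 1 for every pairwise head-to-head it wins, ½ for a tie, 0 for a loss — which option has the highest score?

Theo: beats Fatima, Hassan, Aisha, and Ingrid → score 4.
Fatima: beats Hassan; loses to Theo, Aisha, and Ingrid → score 1.
Hassan: loses to Theo, Fatima, Aisha, and Ingrid → score 0.
Aisha: beats Fatima and Hassan; loses to Theo and Ingrid → score 2.
Ingrid: beats Fatima, Hassan, and Aisha; loses to Theo → score 3.
Theo has the best pairwise record.

Theo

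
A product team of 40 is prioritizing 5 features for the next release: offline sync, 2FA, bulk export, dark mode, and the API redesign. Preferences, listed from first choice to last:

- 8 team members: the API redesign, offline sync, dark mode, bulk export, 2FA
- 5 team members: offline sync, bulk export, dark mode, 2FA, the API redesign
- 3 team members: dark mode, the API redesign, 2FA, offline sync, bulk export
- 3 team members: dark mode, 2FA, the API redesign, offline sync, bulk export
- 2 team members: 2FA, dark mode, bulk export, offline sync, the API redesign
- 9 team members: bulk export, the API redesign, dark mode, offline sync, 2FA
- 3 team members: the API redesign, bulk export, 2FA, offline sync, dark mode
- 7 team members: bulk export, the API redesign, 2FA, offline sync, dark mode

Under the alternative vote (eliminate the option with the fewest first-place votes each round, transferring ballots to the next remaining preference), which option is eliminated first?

2FA

Round 1: offline sync 5, 2FA 2, bulk export 16, dark mode 6, the API redesign 11. Eliminate 2FA.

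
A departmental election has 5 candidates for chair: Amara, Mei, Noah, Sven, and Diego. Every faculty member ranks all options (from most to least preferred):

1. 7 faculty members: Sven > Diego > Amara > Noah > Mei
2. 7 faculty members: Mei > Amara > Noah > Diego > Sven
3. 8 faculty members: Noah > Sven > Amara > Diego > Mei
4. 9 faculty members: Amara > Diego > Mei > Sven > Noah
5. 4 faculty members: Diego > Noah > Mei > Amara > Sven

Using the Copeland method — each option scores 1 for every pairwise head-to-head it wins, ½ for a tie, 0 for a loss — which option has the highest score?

Amara: beats Mei, Noah, Sven, and Diego → score 4.
Mei: beats Sven; loses to Amara, Noah, and Diego → score 1.
Noah: beats Mei and Sven; loses to Amara and Diego → score 2.
Sven: loses to Amara, Mei, Noah, and Diego → score 0.
Diego: beats Mei, Noah, and Sven; loses to Amara → score 3.
Amara has the best pairwise record.

Amara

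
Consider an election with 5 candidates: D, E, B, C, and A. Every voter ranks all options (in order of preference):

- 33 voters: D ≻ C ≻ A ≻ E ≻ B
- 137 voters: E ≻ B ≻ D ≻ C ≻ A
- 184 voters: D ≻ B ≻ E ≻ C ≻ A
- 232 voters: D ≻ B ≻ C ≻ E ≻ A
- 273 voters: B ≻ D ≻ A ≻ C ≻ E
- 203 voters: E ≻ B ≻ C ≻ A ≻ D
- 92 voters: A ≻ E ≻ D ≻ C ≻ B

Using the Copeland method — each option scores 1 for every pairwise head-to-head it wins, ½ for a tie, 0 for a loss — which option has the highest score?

D: beats E, C, and A; loses to B → score 3.
E: beats C and A; loses to D and B → score 2.
B: beats D, E, C, and A → score 4.
C: beats A; loses to D, E, and B → score 1.
A: loses to D, E, B, and C → score 0.
B has the best pairwise record.

B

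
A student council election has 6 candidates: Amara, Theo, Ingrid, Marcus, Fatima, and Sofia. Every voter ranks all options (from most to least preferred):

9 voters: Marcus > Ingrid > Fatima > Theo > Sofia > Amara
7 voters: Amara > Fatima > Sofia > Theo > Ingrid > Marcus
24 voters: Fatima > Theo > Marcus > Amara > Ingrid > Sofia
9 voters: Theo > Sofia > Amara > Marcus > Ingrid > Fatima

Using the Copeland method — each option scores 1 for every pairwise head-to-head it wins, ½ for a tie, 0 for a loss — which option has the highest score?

Amara: beats Ingrid and Sofia; loses to Theo, Marcus, and Fatima → score 2.
Theo: beats Amara, Ingrid, Marcus, and Sofia; loses to Fatima → score 4.
Ingrid: beats Sofia; loses to Amara, Theo, Marcus, and Fatima → score 1.
Marcus: beats Amara, Ingrid, and Sofia; loses to Theo and Fatima → score 3.
Fatima: beats Amara, Theo, Ingrid, Marcus, and Sofia → score 5.
Sofia: loses to Amara, Theo, Ingrid, Marcus, and Fatima → score 0.
Fatima has the best pairwise record.

Fatima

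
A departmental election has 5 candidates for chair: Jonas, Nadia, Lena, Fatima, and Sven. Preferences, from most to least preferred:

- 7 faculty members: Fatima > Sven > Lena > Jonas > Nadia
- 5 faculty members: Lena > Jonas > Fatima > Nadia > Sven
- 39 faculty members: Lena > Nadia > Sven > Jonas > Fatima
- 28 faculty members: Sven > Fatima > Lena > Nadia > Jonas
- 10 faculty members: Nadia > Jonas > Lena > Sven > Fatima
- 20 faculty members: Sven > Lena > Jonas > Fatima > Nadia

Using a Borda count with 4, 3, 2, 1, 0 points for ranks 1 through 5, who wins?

Lena

Jonas: 7·1 + 5·3 + 39·1 + 28·0 + 10·3 + 20·2 = 131
Nadia: 7·0 + 5·1 + 39·3 + 28·1 + 10·4 + 20·0 = 190
Lena: 7·2 + 5·4 + 39·4 + 28·2 + 10·2 + 20·3 = 326
Fatima: 7·4 + 5·2 + 39·0 + 28·3 + 10·0 + 20·1 = 142
Sven: 7·3 + 5·0 + 39·2 + 28·4 + 10·1 + 20·4 = 301
Lena has the highest Borda score (326).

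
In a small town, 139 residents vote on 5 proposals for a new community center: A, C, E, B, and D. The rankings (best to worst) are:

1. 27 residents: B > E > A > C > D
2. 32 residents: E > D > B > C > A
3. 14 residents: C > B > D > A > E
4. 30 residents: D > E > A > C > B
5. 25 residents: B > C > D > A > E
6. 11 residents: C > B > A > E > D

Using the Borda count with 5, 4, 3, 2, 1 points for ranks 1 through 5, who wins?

A: 27·3 + 32·1 + 14·2 + 30·3 + 25·2 + 11·3 = 314
C: 27·2 + 32·2 + 14·5 + 30·2 + 25·4 + 11·5 = 403
E: 27·4 + 32·5 + 14·1 + 30·4 + 25·1 + 11·2 = 449
B: 27·5 + 32·3 + 14·4 + 30·1 + 25·5 + 11·4 = 486
D: 27·1 + 32·4 + 14·3 + 30·5 + 25·3 + 11·1 = 433
B has the highest Borda score (486).

B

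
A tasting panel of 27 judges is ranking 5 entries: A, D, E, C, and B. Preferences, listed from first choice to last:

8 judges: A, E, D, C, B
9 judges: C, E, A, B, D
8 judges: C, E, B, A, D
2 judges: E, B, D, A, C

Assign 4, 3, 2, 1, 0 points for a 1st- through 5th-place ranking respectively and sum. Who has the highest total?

A: 8·4 + 9·2 + 8·1 + 2·1 = 60
D: 8·2 + 9·0 + 8·0 + 2·2 = 20
E: 8·3 + 9·3 + 8·3 + 2·4 = 83
C: 8·1 + 9·4 + 8·4 + 2·0 = 76
B: 8·0 + 9·1 + 8·2 + 2·3 = 31
E has the highest Borda score (83).

E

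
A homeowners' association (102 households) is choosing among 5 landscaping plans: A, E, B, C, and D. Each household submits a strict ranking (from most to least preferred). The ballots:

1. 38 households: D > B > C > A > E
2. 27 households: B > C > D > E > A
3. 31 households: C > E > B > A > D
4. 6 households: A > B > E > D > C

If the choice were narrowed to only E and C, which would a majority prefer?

Voters preferring E to C: 6; preferring C to E: 96.
C wins the head-to-head.

C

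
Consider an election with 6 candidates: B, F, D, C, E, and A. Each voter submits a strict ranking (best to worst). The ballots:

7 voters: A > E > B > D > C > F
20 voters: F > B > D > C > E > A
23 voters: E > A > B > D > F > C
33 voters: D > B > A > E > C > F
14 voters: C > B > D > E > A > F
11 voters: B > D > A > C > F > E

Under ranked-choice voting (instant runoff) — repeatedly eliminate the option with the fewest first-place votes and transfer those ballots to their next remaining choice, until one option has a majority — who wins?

D

Round 1: B 11, F 20, D 33, C 14, E 23, A 7. Eliminate A.
Round 2: B 11, F 20, D 33, C 14, E 30. Eliminate B.
Round 3: F 20, D 44, C 14, E 30. Eliminate C.
Round 4: F 20, D 58, E 30. D has a majority.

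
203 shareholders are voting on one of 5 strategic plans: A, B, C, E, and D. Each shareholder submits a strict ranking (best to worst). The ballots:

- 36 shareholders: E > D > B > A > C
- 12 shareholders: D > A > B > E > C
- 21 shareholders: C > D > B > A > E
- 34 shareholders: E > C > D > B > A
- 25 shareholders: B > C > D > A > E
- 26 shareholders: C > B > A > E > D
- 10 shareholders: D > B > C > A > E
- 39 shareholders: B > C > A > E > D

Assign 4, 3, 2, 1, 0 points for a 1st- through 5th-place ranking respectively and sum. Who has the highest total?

A: 36·1 + 12·3 + 21·1 + 34·0 + 25·1 + 26·2 + 10·1 + 39·2 = 258
B: 36·2 + 12·2 + 21·2 + 34·1 + 25·4 + 26·3 + 10·3 + 39·4 = 536
C: 36·0 + 12·0 + 21·4 + 34·3 + 25·3 + 26·4 + 10·2 + 39·3 = 502
E: 36·4 + 12·1 + 21·0 + 34·4 + 25·0 + 26·1 + 10·0 + 39·1 = 357
D: 36·3 + 12·4 + 21·3 + 34·2 + 25·2 + 26·0 + 10·4 + 39·0 = 377
B has the highest Borda score (536).

B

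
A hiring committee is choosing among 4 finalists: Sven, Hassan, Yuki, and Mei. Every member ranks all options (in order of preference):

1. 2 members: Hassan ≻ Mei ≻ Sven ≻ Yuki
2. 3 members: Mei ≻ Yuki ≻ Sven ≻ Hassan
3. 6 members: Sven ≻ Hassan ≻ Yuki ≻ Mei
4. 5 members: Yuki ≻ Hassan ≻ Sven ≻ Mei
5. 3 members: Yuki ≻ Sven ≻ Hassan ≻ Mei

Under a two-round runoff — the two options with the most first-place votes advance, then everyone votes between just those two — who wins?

Yuki

Round 1 first-place votes: Sven 6, Hassan 2, Yuki 8, Mei 3.
Yuki and Sven advance.
Runoff: Yuki is preferred to Sven by 11 voters; Sven by 8.
Yuki wins the runoff.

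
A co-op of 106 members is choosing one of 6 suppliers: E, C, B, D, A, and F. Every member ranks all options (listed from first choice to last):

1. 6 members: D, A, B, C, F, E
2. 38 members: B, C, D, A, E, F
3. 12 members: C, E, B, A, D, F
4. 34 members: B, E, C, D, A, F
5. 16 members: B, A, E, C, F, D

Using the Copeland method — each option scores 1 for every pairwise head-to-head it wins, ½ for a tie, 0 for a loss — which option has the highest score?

E: beats D and F; loses to C, B, and A → score 2.
C: beats E, D, A, and F; loses to B → score 4.
B: beats E, C, D, A, and F → score 5.
D: beats A and F; loses to E, C, and B → score 2.
A: beats E and F; loses to C, B, and D → score 2.
F: loses to E, C, B, D, and A → score 0.
B has the best pairwise record.

B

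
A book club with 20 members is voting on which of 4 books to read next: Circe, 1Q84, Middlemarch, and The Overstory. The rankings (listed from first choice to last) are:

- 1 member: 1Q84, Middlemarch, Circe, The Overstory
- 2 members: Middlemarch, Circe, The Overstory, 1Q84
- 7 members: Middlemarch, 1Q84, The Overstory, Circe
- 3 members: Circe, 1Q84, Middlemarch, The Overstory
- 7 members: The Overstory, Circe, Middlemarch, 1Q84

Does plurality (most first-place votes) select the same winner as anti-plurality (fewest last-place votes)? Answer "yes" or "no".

Plurality — first-place votes: Circe 3, 1Q84 1, Middlemarch 9, The Overstory 7. Winner: Middlemarch.
Anti-plurality — last-place votes: Circe 7, 1Q84 9, Middlemarch 0, The Overstory 4. Winner: Middlemarch.
The two methods agree.

yes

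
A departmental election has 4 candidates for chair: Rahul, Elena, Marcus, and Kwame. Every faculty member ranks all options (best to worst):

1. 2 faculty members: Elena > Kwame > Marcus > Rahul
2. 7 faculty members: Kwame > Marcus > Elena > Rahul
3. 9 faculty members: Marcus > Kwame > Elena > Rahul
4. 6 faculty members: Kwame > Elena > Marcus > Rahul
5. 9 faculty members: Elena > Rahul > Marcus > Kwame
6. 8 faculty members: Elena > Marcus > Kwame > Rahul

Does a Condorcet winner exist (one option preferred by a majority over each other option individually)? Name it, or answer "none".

none

Checking pairwise contests:
Elena beats Rahul 41–0.
Kwame beats Elena 22–19.
Elena beats Marcus 25–16.
Marcus beats Kwame 26–15.
Every option loses at least one head-to-head, so there is no Condorcet winner.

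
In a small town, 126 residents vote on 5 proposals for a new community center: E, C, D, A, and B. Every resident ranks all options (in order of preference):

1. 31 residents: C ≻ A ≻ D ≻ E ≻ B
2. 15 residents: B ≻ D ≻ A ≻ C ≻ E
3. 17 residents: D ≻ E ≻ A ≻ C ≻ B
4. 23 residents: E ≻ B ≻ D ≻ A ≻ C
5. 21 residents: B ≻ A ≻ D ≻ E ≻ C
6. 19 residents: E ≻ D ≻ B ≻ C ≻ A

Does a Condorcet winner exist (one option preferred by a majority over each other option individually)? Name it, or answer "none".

D vs E: 84–42 for D.
D vs C: 95–31 for D.
D vs A: 74–52 for D.
D vs B: 67–59 for D.
D beats every other option head-to-head.

D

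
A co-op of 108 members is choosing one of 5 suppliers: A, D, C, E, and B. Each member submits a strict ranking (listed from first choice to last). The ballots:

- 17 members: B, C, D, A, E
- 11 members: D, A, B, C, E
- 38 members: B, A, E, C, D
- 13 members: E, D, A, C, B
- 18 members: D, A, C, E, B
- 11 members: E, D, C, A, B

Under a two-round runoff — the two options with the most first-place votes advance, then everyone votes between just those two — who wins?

B

Round 1 first-place votes: A 0, D 29, C 0, E 24, B 55.
B and D advance.
Runoff: B is preferred to D by 55 voters; D by 53.
B wins the runoff.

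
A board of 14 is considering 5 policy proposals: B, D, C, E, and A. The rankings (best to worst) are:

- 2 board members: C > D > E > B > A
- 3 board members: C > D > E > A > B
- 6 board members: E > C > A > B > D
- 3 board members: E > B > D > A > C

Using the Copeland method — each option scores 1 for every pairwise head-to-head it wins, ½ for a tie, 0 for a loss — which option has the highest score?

B: beats D; loses to C, E, and A → score 1.
D: beats A; loses to B, C, and E → score 1.
C: beats B, D, and A; loses to E → score 3.
E: beats B, D, C, and A → score 4.
A: beats B; loses to D, C, and E → score 1.
E has the best pairwise record.

E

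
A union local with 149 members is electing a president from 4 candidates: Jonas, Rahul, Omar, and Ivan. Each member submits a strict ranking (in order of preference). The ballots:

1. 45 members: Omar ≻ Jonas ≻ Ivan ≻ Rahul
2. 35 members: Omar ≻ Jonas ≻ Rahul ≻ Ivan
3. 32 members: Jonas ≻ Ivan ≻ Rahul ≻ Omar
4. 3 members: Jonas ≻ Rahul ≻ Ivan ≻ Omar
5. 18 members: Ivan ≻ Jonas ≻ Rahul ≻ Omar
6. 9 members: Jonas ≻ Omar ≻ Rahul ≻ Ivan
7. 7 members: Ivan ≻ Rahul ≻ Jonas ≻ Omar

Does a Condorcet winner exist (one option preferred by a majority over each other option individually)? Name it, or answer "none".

Omar

Omar vs Jonas: 80–69 for Omar.
Omar vs Rahul: 89–60 for Omar.
Omar vs Ivan: 89–60 for Omar.
Omar beats every other option head-to-head.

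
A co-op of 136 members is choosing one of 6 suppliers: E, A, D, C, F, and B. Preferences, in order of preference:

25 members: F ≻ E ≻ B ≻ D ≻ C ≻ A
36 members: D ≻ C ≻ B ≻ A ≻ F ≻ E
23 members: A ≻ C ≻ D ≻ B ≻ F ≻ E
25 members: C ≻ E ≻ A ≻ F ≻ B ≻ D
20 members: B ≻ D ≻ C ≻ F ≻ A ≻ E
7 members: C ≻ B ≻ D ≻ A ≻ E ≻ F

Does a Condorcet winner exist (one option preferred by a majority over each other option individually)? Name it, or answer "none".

Checking pairwise contests:
A beats E 86–50.
D beats A 88–48.
B beats D 77–59.
D beats C 81–55.
A beats F 91–45.
C beats B 91–45.
Every option loses at least one head-to-head, so there is no Condorcet winner.

none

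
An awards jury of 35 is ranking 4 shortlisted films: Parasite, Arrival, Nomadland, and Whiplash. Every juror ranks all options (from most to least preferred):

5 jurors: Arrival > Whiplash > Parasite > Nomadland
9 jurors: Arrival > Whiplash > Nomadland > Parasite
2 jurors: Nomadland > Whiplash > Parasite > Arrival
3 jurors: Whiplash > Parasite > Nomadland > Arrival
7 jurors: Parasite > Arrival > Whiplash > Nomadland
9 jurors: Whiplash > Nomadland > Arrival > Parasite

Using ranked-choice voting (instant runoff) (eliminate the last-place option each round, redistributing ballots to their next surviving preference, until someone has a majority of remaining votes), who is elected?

Arrival

Round 1: Parasite 7, Arrival 14, Nomadland 2, Whiplash 12. Eliminate Nomadland.
Round 2: Parasite 7, Arrival 14, Whiplash 14. Eliminate Parasite.
Round 3: Arrival 21, Whiplash 14. Arrival has a majority.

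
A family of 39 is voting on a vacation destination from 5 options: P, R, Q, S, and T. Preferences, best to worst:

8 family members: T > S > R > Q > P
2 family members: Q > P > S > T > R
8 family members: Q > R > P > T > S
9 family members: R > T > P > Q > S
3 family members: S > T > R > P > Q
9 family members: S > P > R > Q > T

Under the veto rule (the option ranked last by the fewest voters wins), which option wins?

R

Last-place votes: P 8, R 2, Q 3, S 17, T 9.
R is ranked last by the fewest voters, so R wins.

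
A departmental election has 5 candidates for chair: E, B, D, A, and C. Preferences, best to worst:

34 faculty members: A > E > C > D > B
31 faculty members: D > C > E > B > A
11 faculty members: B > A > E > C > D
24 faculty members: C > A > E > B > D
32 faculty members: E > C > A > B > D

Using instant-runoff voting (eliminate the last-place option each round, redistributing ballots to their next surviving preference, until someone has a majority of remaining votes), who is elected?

A

Round 1: E 32, B 11, D 31, A 34, C 24. Eliminate B.
Round 2: E 32, D 31, A 45, C 24. Eliminate C.
Round 3: E 32, D 31, A 69. A has a majority.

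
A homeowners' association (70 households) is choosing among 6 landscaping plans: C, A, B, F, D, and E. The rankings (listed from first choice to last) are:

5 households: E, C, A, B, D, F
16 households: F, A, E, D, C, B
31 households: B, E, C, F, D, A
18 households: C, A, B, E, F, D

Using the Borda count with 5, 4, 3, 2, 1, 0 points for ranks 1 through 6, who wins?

E

C: 5·4 + 16·1 + 31·3 + 18·5 = 219
A: 5·3 + 16·4 + 31·0 + 18·4 = 151
B: 5·2 + 16·0 + 31·5 + 18·3 = 219
F: 5·0 + 16·5 + 31·2 + 18·1 = 160
D: 5·1 + 16·2 + 31·1 + 18·0 = 68
E: 5·5 + 16·3 + 31·4 + 18·2 = 233
E has the highest Borda score (233).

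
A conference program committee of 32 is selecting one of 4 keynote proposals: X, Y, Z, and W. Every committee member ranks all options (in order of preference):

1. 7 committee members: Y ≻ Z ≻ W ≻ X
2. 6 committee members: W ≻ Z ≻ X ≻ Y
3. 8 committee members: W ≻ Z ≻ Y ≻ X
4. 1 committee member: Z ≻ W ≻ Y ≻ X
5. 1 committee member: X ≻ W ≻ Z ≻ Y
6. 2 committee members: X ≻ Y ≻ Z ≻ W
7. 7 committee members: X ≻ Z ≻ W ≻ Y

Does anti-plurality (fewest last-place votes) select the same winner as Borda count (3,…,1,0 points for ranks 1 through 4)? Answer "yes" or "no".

Anti-plurality — last-place votes: X 16, Y 14, Z 0, W 2. Winner: Z.
Borda — scores: X 36, Y 34, Z 62, W 60. Winner: Z.
The two methods agree.

yes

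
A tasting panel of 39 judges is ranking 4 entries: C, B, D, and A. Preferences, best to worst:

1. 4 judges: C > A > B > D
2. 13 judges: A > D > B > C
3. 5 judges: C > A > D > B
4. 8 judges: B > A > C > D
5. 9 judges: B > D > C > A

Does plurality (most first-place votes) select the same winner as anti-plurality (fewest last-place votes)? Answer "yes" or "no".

yes

Plurality — first-place votes: C 9, B 17, D 0, A 13. Winner: B.
Anti-plurality — last-place votes: C 13, B 5, D 12, A 9. Winner: B.
The two methods agree.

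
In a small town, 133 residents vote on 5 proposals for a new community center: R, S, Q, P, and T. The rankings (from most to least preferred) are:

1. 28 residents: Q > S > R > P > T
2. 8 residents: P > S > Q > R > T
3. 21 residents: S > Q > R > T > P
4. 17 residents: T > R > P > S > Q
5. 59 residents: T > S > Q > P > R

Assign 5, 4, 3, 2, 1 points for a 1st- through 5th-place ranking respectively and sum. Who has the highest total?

S

R: 28·3 + 8·2 + 21·3 + 17·4 + 59·1 = 290
S: 28·4 + 8·4 + 21·5 + 17·2 + 59·4 = 519
Q: 28·5 + 8·3 + 21·4 + 17·1 + 59·3 = 442
P: 28·2 + 8·5 + 21·1 + 17·3 + 59·2 = 286
T: 28·1 + 8·1 + 21·2 + 17·5 + 59·5 = 458
S has the highest Borda score (519).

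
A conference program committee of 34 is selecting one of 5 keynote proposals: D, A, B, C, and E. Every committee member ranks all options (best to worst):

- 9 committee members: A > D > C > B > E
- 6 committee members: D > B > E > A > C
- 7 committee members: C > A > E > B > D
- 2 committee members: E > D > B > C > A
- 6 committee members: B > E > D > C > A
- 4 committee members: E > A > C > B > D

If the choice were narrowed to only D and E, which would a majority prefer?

E

Voters preferring D to E: 15; preferring E to D: 19.
E wins the head-to-head.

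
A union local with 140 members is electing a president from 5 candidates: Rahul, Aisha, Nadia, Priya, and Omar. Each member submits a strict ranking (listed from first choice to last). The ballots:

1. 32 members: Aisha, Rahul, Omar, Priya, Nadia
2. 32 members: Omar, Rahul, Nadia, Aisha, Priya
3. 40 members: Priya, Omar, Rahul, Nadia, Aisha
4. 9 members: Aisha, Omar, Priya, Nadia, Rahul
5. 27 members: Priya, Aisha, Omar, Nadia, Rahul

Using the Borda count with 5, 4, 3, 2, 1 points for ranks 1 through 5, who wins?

Rahul: 32·4 + 32·4 + 40·3 + 9·1 + 27·1 = 412
Aisha: 32·5 + 32·2 + 40·1 + 9·5 + 27·4 = 417
Nadia: 32·1 + 32·3 + 40·2 + 9·2 + 27·2 = 280
Priya: 32·2 + 32·1 + 40·5 + 9·3 + 27·5 = 458
Omar: 32·3 + 32·5 + 40·4 + 9·4 + 27·3 = 533
Omar has the highest Borda score (533).

Omar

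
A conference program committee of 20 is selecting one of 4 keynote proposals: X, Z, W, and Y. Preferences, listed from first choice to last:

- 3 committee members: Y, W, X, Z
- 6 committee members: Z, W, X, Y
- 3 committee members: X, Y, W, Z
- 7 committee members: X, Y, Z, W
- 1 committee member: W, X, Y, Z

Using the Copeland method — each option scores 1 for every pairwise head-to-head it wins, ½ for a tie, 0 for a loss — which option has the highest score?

X

X: beats Z and Y; ties W → score 2.5.
Z: beats W; loses to X and Y → score 1.
W: ties X; loses to Z and Y → score 0.5.
Y: beats Z and W; loses to X → score 2.
X has the best pairwise record.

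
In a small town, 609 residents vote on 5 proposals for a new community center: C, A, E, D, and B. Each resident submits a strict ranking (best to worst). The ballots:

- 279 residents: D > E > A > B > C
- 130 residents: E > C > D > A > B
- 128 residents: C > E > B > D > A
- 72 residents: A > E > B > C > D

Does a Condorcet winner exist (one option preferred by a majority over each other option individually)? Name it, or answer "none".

E vs C: 481–128 for E.
E vs A: 537–72 for E.
E vs D: 330–279 for E.
E vs B: 609–0 for E.
E beats every other option head-to-head.

E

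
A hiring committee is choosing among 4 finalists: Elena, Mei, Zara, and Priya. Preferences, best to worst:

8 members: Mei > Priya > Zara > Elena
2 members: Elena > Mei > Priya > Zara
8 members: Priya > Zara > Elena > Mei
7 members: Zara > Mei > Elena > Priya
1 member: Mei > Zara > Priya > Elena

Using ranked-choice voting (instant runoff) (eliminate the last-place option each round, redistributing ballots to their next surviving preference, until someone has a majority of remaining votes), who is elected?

Mei

Round 1: Elena 2, Mei 9, Zara 7, Priya 8. Eliminate Elena.
Round 2: Mei 11, Zara 7, Priya 8. Eliminate Zara.
Round 3: Mei 18, Priya 8. Mei has a majority.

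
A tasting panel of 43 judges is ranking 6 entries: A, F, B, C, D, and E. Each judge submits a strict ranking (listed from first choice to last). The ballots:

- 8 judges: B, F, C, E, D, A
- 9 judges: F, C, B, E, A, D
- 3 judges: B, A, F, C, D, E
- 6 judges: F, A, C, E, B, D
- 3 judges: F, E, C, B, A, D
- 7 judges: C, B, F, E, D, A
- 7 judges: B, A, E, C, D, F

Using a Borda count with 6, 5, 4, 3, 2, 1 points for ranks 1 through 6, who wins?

B

A: 8·1 + 9·2 + 3·5 + 6·5 + 3·2 + 7·1 + 7·5 = 119
F: 8·5 + 9·6 + 3·4 + 6·6 + 3·6 + 7·4 + 7·1 = 195
B: 8·6 + 9·4 + 3·6 + 6·2 + 3·3 + 7·5 + 7·6 = 200
C: 8·4 + 9·5 + 3·3 + 6·4 + 3·4 + 7·6 + 7·3 = 185
D: 8·2 + 9·1 + 3·2 + 6·1 + 3·1 + 7·2 + 7·2 = 68
E: 8·3 + 9·3 + 3·1 + 6·3 + 3·5 + 7·3 + 7·4 = 136
B has the highest Borda score (200).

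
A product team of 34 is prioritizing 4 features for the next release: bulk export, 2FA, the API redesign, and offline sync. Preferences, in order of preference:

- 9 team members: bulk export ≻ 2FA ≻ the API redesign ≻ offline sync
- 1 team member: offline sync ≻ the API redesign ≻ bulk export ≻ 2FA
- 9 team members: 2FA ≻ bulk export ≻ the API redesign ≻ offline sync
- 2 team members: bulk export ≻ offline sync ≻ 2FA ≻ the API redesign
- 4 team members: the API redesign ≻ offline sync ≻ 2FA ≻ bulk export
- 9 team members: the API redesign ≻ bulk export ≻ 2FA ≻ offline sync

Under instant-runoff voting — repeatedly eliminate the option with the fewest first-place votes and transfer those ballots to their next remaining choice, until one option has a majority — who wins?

Round 1: bulk export 11, 2FA 9, the API redesign 13, offline sync 1. Eliminate offline sync.
Round 2: bulk export 11, 2FA 9, the API redesign 14. Eliminate 2FA.
Round 3: bulk export 20, the API redesign 14. Bulk export has a majority.

bulk export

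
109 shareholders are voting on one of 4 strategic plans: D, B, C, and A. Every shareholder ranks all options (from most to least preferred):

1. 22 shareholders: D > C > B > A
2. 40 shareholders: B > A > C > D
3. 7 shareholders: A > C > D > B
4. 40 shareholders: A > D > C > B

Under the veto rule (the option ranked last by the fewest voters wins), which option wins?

Last-place votes: D 40, B 47, C 0, A 22.
C is ranked last by the fewest voters, so C wins.

C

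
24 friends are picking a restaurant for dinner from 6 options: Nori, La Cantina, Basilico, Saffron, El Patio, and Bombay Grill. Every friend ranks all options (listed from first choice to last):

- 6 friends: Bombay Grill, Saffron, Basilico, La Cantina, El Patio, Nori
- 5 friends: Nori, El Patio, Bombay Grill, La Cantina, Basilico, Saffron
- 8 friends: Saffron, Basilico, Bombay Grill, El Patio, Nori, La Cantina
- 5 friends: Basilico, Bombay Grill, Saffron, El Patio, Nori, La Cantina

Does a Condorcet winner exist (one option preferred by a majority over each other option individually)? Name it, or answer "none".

Checking pairwise contests:
Basilico beats Nori 19–5.
Nori beats La Cantina 18–6.
Saffron beats Basilico 14–10.
Bombay Grill beats Saffron 16–8.
Basilico beats El Patio 19–5.
Basilico beats Bombay Grill 13–11.
Every option loses at least one head-to-head, so there is no Condorcet winner.

none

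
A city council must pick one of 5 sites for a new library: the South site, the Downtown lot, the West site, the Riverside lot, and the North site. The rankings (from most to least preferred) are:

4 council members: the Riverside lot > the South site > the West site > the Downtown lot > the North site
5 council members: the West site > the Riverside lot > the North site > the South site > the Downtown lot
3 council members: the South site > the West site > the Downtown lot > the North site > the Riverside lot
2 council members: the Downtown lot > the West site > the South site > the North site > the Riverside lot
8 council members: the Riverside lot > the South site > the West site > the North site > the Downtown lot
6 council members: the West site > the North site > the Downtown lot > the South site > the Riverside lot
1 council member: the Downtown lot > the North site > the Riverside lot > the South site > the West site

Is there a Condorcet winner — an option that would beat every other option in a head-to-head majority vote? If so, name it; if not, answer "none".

Checking pairwise contests:
the Riverside lot beats the South site 18–11.
the South site beats the Downtown lot 20–9.
the South site beats the West site 16–13.
the West site beats the Riverside lot 16–13.
the South site beats the North site 17–12.
Every option loses at least one head-to-head, so there is no Condorcet winner.

none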